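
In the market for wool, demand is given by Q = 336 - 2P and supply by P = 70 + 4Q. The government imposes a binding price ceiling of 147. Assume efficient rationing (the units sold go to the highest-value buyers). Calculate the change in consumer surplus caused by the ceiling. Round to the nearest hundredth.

Rewriting demand in inverse form: P = 168 - 0.5Q.
Free-market equilibrium: 168 - 0.5Q = 70 + 4Q gives Q* = 21.7778, P* = 157.1111.
At P = 147, sellers supply (147 - 70)/4 = 19.25 while buyers want more, so the quantity traded is 19.25 at price 147.
CS goes from (1/2)(21.7778)(10.8889) = 118.5679 to 311.6094 (computed as (168 - 147)(19.25) - (1/2)(0.5)(19.25)^2), a change of 193.0415.

193.04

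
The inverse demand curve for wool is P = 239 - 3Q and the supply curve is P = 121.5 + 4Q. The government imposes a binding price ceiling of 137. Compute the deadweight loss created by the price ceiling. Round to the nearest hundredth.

583.40

Without the control, 239 - 3Q = 121.5 + 4Q so Q* = 16.7857 and P* = 188.6429.
At P = 137, sellers supply (137 - 121.5)/4 = 3.875 while buyers want more, so the quantity traded is 3.875 at price 137.
At Q = 3.875 the demand price is 227.375 and the supply price is 137. Deadweight loss is the triangle between the curves from 3.875 to 16.7857: (1/2)(227.375 - 137)(16.7857 - 3.875) = 583.4029.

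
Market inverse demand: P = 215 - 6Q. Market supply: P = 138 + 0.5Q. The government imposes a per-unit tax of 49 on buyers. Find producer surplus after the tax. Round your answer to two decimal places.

Without the tax, 215 - 6Q = 138 + 0.5Q so Q* = 11.8462 and P* = 143.9231.
With the tax, buyers' net willingness to pay falls by 49: (215 - 49) - 6Q = 138 + 0.5Q, so Q_t = 4.3077. Buyers pay P_b = 189.1538; sellers receive P_s = P_b - 49 = 140.1538.
Producer surplus is the triangle above supply below P_s: (1/2)(4.3077)(140.1538 - 138) = 4.6391.

4.64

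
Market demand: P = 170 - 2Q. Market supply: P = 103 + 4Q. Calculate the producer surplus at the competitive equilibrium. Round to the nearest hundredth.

249.39

Setting demand equal to supply, 67 = 6Q, so Q* = 11.1667 and P* = 147.6667.
PS is the area between P* and the supply curve from 0 to Q*: (1/2)(11.1667)(44.6667) = 249.3889.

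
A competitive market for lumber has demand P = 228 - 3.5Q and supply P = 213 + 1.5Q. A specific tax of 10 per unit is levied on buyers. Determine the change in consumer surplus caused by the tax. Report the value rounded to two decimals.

-14.00

Without the tax, 228 - 3.5Q = 213 + 1.5Q so Q* = 3 and P* = 217.5.
With the tax, buyers' net willingness to pay falls by 10: (228 - 10) - 3.5Q = 213 + 1.5Q, so Q_t = 1. Buyers pay P_b = 224.5; sellers receive P_s = P_b - 10 = 214.5.
Consumers lose the trapezoid between P* and P_b out to Q_t plus the triangle from Q_t to Q*: change in CS = 1.75 - 15.75 = -14.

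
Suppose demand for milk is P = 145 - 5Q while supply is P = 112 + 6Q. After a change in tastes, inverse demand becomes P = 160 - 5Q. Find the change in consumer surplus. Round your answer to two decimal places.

25.10

Initial equilibrium: Q_0 = 3, P_0 = 130; CS_0 = (1/2)(3)(15) = 22.5, PS_0 = (1/2)(3)(18) = 27.
New equilibrium: 160 - 5Q = 112 + 6Q gives Q_1 = 4.3636, P_1 = 138.1818; CS_1 = 47.6033, PS_1 = 57.124.
Change in consumer surplus = 47.6033 - 22.5 = 25.1033.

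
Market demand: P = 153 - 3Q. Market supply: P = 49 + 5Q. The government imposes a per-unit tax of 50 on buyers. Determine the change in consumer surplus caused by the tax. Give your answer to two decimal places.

Pre-tax equilibrium: 153 - 3Q = 49 + 5Q gives Q* = 13, P* = 114.
With the tax, buyers' net willingness to pay falls by 50: (153 - 50) - 3Q = 49 + 5Q, so Q_t = 6.75. Buyers pay P_b = 132.75; sellers receive P_s = P_b - 50 = 82.75.
CS falls from (1/2)(13)(39) = 253.5 to (1/2)(6.75)(20.25) = 68.3438, a change of -185.1562.

-185.16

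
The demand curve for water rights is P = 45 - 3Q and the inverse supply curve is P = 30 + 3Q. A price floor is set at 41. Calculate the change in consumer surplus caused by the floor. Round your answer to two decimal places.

Without the control, 45 - 3Q = 30 + 3Q so Q* = 2.5 and P* = 37.5.
At P = 41, buyers demand (45 - 41)/3 = 1.3333 while sellers would supply more, so the quantity traded is 1.3333 at price 41.
CS goes from (1/2)(2.5)(7.5) = 9.375 to 2.6667 (computed as (45 - 41)(1.3333) - (1/2)(3)(1.3333)^2), a change of -6.7083.

-6.71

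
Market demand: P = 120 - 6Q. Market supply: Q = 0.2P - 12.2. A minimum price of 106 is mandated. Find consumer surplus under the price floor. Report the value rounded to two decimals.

16.33

Rewriting supply in inverse form: P = 61 + 5Q.
Without the control, 120 - 6Q = 61 + 5Q so Q* = 5.3636 and P* = 87.8182.
At the floor price 106, quantity demanded is (120 - 106)/6 = 2.3333; demand is the short side, so Q = 2.3333 trades at P = 106.
CS is the triangle under demand above 106: (1/2)(2.3333)(120 - 106) = 16.3333.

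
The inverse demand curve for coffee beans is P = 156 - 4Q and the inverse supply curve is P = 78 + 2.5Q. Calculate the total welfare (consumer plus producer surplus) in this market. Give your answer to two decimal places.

468.00

Setting demand equal to supply, 78 = 6.5Q, so Q* = 12 and P* = 108.
CS = (1/2)(12)(48) = 288 and PS = (1/2)(12)(30) = 180, so total surplus = 468.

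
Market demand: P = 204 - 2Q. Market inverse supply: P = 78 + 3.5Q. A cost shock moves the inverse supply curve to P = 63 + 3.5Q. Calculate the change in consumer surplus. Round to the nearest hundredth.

132.40

Initial equilibrium: Q_0 = 22.9091, P_0 = 158.1818; CS_0 = (1/2)(22.9091)(45.8182) = 524.8264, PS_0 = (1/2)(22.9091)(80.1818) = 918.4463.
New equilibrium: 204 - 2Q = 63 + 3.5Q gives Q_1 = 25.6364, P_1 = 152.7273; CS_1 = 657.2231, PS_1 = 1150.1405.
Change in consumer surplus = 657.2231 - 524.8264 = 132.3967.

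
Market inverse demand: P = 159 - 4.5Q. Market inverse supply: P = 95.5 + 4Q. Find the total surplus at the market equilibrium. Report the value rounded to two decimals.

Equilibrium: 159 - 4.5Q = 95.5 + 4Q, so Q* = 7.4706 and P* = 125.3824.
CS = (1/2)(7.4706)(33.6176) = 125.5718 and PS = (1/2)(7.4706)(29.8824) = 111.6194, so total surplus = 237.1912.

237.19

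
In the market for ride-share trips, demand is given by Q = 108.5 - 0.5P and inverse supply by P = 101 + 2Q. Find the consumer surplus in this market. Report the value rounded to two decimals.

841.00

Rewriting demand in inverse form: P = 217 - 2Q.
Setting demand equal to supply, 116 = 4Q, so Q* = 29 and P* = 159.
Consumer surplus is the triangle under demand above P*: (1/2)(29)(217 - 159) = (1/2)(29)(58) = 841.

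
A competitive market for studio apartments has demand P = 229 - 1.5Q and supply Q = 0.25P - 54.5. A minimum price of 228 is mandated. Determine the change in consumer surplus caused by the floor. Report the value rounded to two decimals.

Rewriting supply in inverse form: P = 218 + 4Q.
Without the control, 229 - 1.5Q = 218 + 4Q so Q* = 2 and P* = 226.
At P = 228, buyers demand (229 - 228)/1.5 = 0.6667 while sellers would supply more, so the quantity traded is 0.6667 at price 228.
CS goes from (1/2)(2)(3) = 3 to 0.3333 (computed as (229 - 228)(0.6667) - (1/2)(1.5)(0.6667)^2), a change of -2.6667.

-2.67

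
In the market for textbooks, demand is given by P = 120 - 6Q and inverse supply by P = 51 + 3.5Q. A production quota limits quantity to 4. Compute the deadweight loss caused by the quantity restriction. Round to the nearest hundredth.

Without the quota, 120 - 6Q = 51 + 3.5Q gives Q* = 7.2632.
At Q = 4 the demand price is 120 - 6(4) = 96 and the supply price is 51 + 3.5(4) = 65.
Deadweight loss is the triangle between the curves from 4 to 7.2632: (1/2)(96 - 65)(7.2632 - 4) = 50.5789.

50.58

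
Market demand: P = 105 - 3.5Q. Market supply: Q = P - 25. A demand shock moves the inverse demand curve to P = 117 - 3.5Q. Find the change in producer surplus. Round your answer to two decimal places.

Rewriting supply in inverse form: P = 25 + Q.
Initial equilibrium: Q_0 = 17.7778, P_0 = 42.7778; CS_0 = (1/2)(17.7778)(62.2222) = 553.0864, PS_0 = (1/2)(17.7778)(17.7778) = 158.0247.
New equilibrium: 117 - 3.5Q = 25 + Q gives Q_1 = 20.4444, P_1 = 45.4444; CS_1 = 731.4568, PS_1 = 208.9877.
Change in producer surplus = 208.9877 - 158.0247 = 50.963.

50.96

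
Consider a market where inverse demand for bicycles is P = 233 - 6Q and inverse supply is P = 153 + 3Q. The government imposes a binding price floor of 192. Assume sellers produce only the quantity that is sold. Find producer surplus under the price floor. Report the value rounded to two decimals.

Without the control, 233 - 6Q = 153 + 3Q so Q* = 8.8889 and P* = 179.6667.
At P = 192, buyers demand (233 - 192)/6 = 6.8333 while sellers would supply more, so the quantity traded is 6.8333 at price 192.
The supply price at Q = 6.8333 is 173.5. PS is the trapezoid between 192 and supply over [0, 6.8333]: (1/2)[(192 - 153) + (192 - 173.5)](6.8333) = 196.4583.

196.46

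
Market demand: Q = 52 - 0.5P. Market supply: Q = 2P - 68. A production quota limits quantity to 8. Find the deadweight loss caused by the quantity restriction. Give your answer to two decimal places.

Rewriting demand in inverse form: P = 104 - 2Q.
Rewriting supply in inverse form: P = 34 + 0.5Q.
Without the quota, 104 - 2Q = 34 + 0.5Q gives Q* = 28.
At Q = 8 the demand price is 104 - 2(8) = 88 and the supply price is 34 + 0.5(8) = 38.
Deadweight loss is the triangle between the curves from 8 to 28: (1/2)(88 - 38)(28 - 8) = 500.

500.00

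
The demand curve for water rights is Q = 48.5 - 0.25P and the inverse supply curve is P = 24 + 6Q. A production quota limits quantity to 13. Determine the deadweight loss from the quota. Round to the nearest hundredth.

80.00

Rewriting demand in inverse form: P = 194 - 4Q.
Unrestricted equilibrium: Q* = (194 - 24)/(4 + 6) = 17.
At Q = 13 the demand price is 194 - 4(13) = 142 and the supply price is 24 + 6(13) = 102.
DWL = (1/2)(gap between curves at 13) x (Q* - 13) = (1/2)(40)(4) = 80.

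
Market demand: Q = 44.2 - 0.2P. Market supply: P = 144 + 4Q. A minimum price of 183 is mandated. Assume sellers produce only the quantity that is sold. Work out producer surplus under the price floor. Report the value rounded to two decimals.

Rewriting demand in inverse form: P = 221 - 5Q.
Free-market equilibrium: 221 - 5Q = 144 + 4Q gives Q* = 8.5556, P* = 178.2222.
At the floor price 183, quantity demanded is (221 - 183)/5 = 7.6; demand is the short side, so Q = 7.6 trades at P = 183.
The supply price at Q = 7.6 is 174.4. PS is the trapezoid between 183 and supply over [0, 7.6]: (1/2)[(183 - 144) + (183 - 174.4)](7.6) = 180.88.

180.88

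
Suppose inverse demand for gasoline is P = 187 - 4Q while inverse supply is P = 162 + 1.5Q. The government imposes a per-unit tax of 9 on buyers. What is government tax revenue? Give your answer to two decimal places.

26.18

Without the tax, 187 - 4Q = 162 + 1.5Q so Q* = 4.5455 and P* = 168.8182.
With the tax, buyers' net willingness to pay falls by 9: (187 - 9) - 4Q = 162 + 1.5Q, so Q_t = 2.9091. Buyers pay P_b = 175.3636; sellers receive P_s = P_b - 9 = 166.3636.
Revenue is the tax times quantity traded: 9 x 2.9091 = 26.1818.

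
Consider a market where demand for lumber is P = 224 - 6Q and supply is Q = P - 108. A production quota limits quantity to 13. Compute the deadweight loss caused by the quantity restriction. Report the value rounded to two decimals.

44.64

Rewriting supply in inverse form: P = 108 + Q.
Unrestricted equilibrium: Q* = (224 - 108)/(6 + 1) = 16.5714.
At Q = 13 the demand price is 224 - 6(13) = 146 and the supply price is 108 + (13) = 121.
Deadweight loss is the triangle between the curves from 13 to 16.5714: (1/2)(146 - 121)(16.5714 - 13) = 44.6429.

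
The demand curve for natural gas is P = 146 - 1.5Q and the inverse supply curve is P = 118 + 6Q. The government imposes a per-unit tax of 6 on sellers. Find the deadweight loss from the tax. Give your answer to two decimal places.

2.40

Pre-tax equilibrium: 146 - 1.5Q = 118 + 6Q gives Q* = 3.7333, P* = 140.4.
With the tax, sellers need 6 more per unit: 146 - 1.5Q = 118 + 6Q + 6, so Q_t = 2.9333. Buyers pay P_b = 141.6; sellers receive P_s = P_b - 6 = 135.6.
Deadweight loss is the triangle between the curves from Q_t to Q*: (1/2)(3.7333 - 2.9333)(6) = 2.4.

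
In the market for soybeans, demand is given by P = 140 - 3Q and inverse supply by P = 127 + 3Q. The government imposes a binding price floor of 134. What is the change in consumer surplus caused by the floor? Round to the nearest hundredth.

-1.04

Without the control, 140 - 3Q = 127 + 3Q so Q* = 2.1667 and P* = 133.5.
At the floor price 134, quantity demanded is (140 - 134)/3 = 2; demand is the short side, so Q = 2 trades at P = 134.
CS goes from (1/2)(2.1667)(6.5) = 7.0417 to 6 (computed as (140 - 134)(2) - (1/2)(3)(2)^2), a change of -1.0417.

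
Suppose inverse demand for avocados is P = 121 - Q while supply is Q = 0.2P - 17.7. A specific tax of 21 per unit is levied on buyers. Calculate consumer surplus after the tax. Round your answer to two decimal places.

Rewriting supply in inverse form: P = 88.5 + 5Q.
Without the tax, 121 - Q = 88.5 + 5Q so Q* = 5.4167 and P* = 115.5833.
With the tax, buyers' net willingness to pay falls by 21: (121 - 21) - Q = 88.5 + 5Q, so Q_t = 1.9167. Buyers pay P_b = 119.0833; sellers receive P_s = P_b - 21 = 98.0833.
Consumer surplus is the triangle under demand above P_b: (1/2)(1.9167)(121 - 119.0833) = 1.8368.

1.84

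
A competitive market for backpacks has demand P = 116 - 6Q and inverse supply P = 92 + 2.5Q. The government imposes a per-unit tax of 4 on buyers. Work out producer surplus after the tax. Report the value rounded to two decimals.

6.92

Pre-tax equilibrium: 116 - 6Q = 92 + 2.5Q gives Q* = 2.8235, P* = 99.0588.
With the tax, buyers' net willingness to pay falls by 4: (116 - 4) - 6Q = 92 + 2.5Q, so Q_t = 2.3529. Buyers pay P_b = 101.8824; sellers receive P_s = P_b - 4 = 97.8824.
Producer surplus is the triangle above supply below P_s: (1/2)(2.3529)(97.8824 - 92) = 6.9204.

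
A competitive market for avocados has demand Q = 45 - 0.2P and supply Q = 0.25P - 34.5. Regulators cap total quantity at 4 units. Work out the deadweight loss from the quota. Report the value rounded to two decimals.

Rewriting demand in inverse form: P = 225 - 5Q.
Rewriting supply in inverse form: P = 138 + 4Q.
Unrestricted equilibrium: Q* = (225 - 138)/(5 + 4) = 9.6667.
At Q = 4 the demand price is 225 - 5(4) = 205 and the supply price is 138 + 4(4) = 154.
DWL = (1/2)(gap between curves at 4) x (Q* - 4) = (1/2)(51)(5.6667) = 144.5.

144.50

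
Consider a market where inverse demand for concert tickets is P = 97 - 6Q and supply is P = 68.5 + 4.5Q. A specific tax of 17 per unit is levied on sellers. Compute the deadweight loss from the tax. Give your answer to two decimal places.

13.76

Without the tax, 97 - 6Q = 68.5 + 4.5Q so Q* = 2.7143 and P* = 80.7143.
A tax on sellers shifts supply up by 17: 97 - 6Q = 68.5 + 4.5Q + 17, so Q_t = 1.0952. Buyers pay P_b = 90.4286; sellers receive P_s = P_b - 17 = 73.4286.
The welfare triangle lost has base Q* - Q_t = 1.619 and height t = 17, so DWL = (1/2)(1.619)(17) = 13.7619.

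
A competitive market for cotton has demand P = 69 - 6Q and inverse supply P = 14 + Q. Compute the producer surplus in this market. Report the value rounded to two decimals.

Setting demand equal to supply, 55 = 7Q, so Q* = 7.8571 and P* = 21.8571.
PS is the area between P* and the supply curve from 0 to Q*: (1/2)(7.8571)(7.8571) = 30.8673.

30.87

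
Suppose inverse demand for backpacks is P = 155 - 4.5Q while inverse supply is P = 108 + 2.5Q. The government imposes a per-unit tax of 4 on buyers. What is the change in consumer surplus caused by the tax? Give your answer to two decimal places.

-16.53

Pre-tax equilibrium: 155 - 4.5Q = 108 + 2.5Q gives Q* = 6.7143, P* = 124.7857.
A tax on buyers shifts demand down by 4: (155 - 4) - 4.5Q = 108 + 2.5Q, so Q_t = 6.1429. Buyers pay P_b = 127.3571; sellers receive P_s = P_b - 4 = 123.3571.
CS falls from (1/2)(6.7143)(30.2143) = 101.4337 to (1/2)(6.1429)(27.6429) = 84.9031, a change of -16.5306.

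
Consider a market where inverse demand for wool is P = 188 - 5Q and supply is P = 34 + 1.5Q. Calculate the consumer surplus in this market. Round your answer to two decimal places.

1403.31

Equilibrium: 188 - 5Q = 34 + 1.5Q, so Q* = 23.6923 and P* = 69.5385.
CS is the area between the demand curve and P* from 0 to Q*: (1/2)(23.6923)(118.4615) = 1403.3136.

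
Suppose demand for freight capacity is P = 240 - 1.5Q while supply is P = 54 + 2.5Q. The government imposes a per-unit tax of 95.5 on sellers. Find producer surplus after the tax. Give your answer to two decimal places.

639.86

Pre-tax equilibrium: 240 - 1.5Q = 54 + 2.5Q gives Q* = 46.5, P* = 170.25.
A tax on sellers shifts supply up by 95.5: 240 - 1.5Q = 54 + 2.5Q + 95.5, so Q_t = 22.625. Buyers pay P_b = 206.0625; sellers receive P_s = P_b - 95.5 = 110.5625.
PS = (1/2)(Q_t)(P_s - 54) = (1/2)(22.625)(56.5625) = 639.8633.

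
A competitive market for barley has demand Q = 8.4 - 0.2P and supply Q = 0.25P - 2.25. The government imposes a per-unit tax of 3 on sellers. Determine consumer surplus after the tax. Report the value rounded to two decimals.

Rewriting demand in inverse form: P = 42 - 5Q.
Rewriting supply in inverse form: P = 9 + 4Q.
Pre-tax equilibrium: 42 - 5Q = 9 + 4Q gives Q* = 3.6667, P* = 23.6667.
A tax on sellers shifts supply up by 3: 42 - 5Q = 9 + 4Q + 3, so Q_t = 3.3333. Buyers pay P_b = 25.3333; sellers receive P_s = P_b - 3 = 22.3333.
Consumer surplus is the triangle under demand above P_b: (1/2)(3.3333)(42 - 25.3333) = 27.7778.

27.78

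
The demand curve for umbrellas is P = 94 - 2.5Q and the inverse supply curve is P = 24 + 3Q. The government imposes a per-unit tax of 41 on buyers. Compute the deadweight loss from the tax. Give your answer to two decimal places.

Pre-tax equilibrium: 94 - 2.5Q = 24 + 3Q gives Q* = 12.7273, P* = 62.1818.
A tax on buyers shifts demand down by 41: (94 - 41) - 2.5Q = 24 + 3Q, so Q_t = 5.2727. Buyers pay P_b = 80.8182; sellers receive P_s = P_b - 41 = 39.8182.
Deadweight loss is the triangle between the curves from Q_t to Q*: (1/2)(12.7273 - 5.2727)(41) = 152.8182.

152.82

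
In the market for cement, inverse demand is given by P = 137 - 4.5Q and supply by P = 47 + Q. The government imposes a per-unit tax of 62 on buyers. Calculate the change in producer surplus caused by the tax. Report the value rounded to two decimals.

Without the tax, 137 - 4.5Q = 47 + Q so Q* = 16.3636 and P* = 63.3636.
With the tax, buyers' net willingness to pay falls by 62: (137 - 62) - 4.5Q = 47 + Q, so Q_t = 5.0909. Buyers pay P_b = 114.0909; sellers receive P_s = P_b - 62 = 52.0909.
PS falls from (1/2)(16.3636)(16.3636) = 133.8843 to (1/2)(5.0909)(5.0909) = 12.9587, a change of -120.9256.

-120.93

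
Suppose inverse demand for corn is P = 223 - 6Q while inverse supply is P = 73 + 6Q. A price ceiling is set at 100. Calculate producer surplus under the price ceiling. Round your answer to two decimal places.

Without the control, 223 - 6Q = 73 + 6Q so Q* = 12.5 and P* = 148.
At the ceiling price 100, quantity supplied is (100 - 73)/6 = 4.5; supply is the short side, so Q = 4.5 trades at P = 100.
PS is the triangle above supply below 100: (1/2)(4.5)(100 - 73) = 60.75.

60.75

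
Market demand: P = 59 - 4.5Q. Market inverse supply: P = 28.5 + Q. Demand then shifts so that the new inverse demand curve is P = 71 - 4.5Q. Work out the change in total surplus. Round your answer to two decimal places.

Initial equilibrium: Q_0 = 5.5455, P_0 = 34.0455; CS_0 = (1/2)(5.5455)(24.9545) = 69.1921, PS_0 = (1/2)(5.5455)(5.5455) = 15.376.
New equilibrium: 71 - 4.5Q = 28.5 + Q gives Q_1 = 7.7273, P_1 = 36.2273; CS_1 = 134.3492, PS_1 = 29.8554.
Change in total surplus = (134.3492 + 29.8554) - (69.1921 + 15.376) = 79.6364.

79.64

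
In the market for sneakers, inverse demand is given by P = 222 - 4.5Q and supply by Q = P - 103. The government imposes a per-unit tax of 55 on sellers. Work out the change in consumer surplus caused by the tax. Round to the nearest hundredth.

Rewriting supply in inverse form: P = 103 + Q.
Without the tax, 222 - 4.5Q = 103 + Q so Q* = 21.6364 and P* = 124.6364.
With the tax, sellers need 55 more per unit: 222 - 4.5Q = 103 + Q + 55, so Q_t = 11.6364. Buyers pay P_b = 169.6364; sellers receive P_s = P_b - 55 = 114.6364.
Consumers lose the trapezoid between P* and P_b out to Q_t plus the triangle from Q_t to Q*: change in CS = 304.6612 - 1053.2975 = -748.6364.

-748.64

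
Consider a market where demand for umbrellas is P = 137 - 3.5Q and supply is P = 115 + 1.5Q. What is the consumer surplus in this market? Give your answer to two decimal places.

Equilibrium: 137 - 3.5Q = 115 + 1.5Q, so Q* = 4.4 and P* = 121.6.
Consumer surplus is the triangle under demand above P*: (1/2)(4.4)(137 - 121.6) = (1/2)(4.4)(15.4) = 33.88.

33.88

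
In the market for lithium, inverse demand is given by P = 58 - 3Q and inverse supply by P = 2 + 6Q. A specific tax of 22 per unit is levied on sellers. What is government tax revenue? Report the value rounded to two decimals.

Pre-tax equilibrium: 58 - 3Q = 2 + 6Q gives Q* = 6.2222, P* = 39.3333.
A tax on sellers shifts supply up by 22: 58 - 3Q = 2 + 6Q + 22, so Q_t = 3.7778. Buyers pay P_b = 46.6667; sellers receive P_s = P_b - 22 = 24.6667.
Revenue is the tax times quantity traded: 22 x 3.7778 = 83.1111.

83.11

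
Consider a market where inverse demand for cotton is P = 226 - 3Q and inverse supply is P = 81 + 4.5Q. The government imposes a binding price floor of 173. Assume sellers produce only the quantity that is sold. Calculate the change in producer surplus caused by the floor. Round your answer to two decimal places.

Without the control, 226 - 3Q = 81 + 4.5Q so Q* = 19.3333 and P* = 168.
At the floor price 173, quantity demanded is (226 - 173)/3 = 17.6667; demand is the short side, so Q = 17.6667 trades at P = 173.
PS goes from (1/2)(19.3333)(87) = 841 to 923.0833 (computed as (173 - 81)(17.6667) - (1/2)(4.5)(17.6667)^2), a change of 82.0833.

82.08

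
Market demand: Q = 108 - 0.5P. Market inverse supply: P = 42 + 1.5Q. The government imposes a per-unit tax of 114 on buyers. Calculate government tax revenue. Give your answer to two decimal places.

Rewriting demand in inverse form: P = 216 - 2Q.
Pre-tax equilibrium: 216 - 2Q = 42 + 1.5Q gives Q* = 49.7143, P* = 116.5714.
A tax on buyers shifts demand down by 114: (216 - 114) - 2Q = 42 + 1.5Q, so Q_t = 17.1429. Buyers pay P_b = 181.7143; sellers receive P_s = P_b - 114 = 67.7143.
Tax revenue = t x Q_t = 114 x 17.1429 = 1954.2857.

1954.29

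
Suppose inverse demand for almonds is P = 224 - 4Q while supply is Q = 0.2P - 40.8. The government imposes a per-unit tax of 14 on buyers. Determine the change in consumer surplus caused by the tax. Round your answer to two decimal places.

Rewriting supply in inverse form: P = 204 + 5Q.
Pre-tax equilibrium: 224 - 4Q = 204 + 5Q gives Q* = 2.2222, P* = 215.1111.
With the tax, buyers' net willingness to pay falls by 14: (224 - 14) - 4Q = 204 + 5Q, so Q_t = 0.6667. Buyers pay P_b = 221.3333; sellers receive P_s = P_b - 14 = 207.3333.
Consumers lose the trapezoid between P* and P_b out to Q_t plus the triangle from Q_t to Q*: change in CS = 0.8889 - 9.8765 = -8.9877.

-8.99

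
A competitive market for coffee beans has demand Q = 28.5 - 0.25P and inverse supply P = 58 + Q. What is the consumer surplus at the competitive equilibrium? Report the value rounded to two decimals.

250.88

Rewriting demand in inverse form: P = 114 - 4Q.
Set 114 - 4Q = 58 + Q, which gives 56 = 5Q, so Q* = 11.2 and P* = 114 - 4(11.2) = 69.2.
The demand choke price is 114, so CS = (1/2)(Q*)(114 - P*) = (1/2)(11.2)(44.8) = 250.88.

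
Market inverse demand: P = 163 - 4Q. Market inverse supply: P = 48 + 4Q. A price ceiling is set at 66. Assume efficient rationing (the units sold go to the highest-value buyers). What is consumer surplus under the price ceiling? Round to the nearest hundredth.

Free-market equilibrium: 163 - 4Q = 48 + 4Q gives Q* = 14.375, P* = 105.5.
At the ceiling price 66, quantity supplied is (66 - 48)/4 = 4.5; supply is the short side, so Q = 4.5 trades at P = 66.
The demand price at Q = 4.5 is 145. CS is the trapezoid between demand and 66 over [0, 4.5]: (1/2)[(163 - 66) + (145 - 66)](4.5) = 396.

396.00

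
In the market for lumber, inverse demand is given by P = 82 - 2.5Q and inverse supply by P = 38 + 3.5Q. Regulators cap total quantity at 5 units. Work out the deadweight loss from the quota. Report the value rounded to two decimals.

Unrestricted equilibrium: Q* = (82 - 38)/(2.5 + 3.5) = 7.3333.
At Q = 5 the demand price is 82 - 2.5(5) = 69.5 and the supply price is 38 + 3.5(5) = 55.5.
Deadweight loss is the triangle between the curves from 5 to 7.3333: (1/2)(69.5 - 55.5)(7.3333 - 5) = 16.3333.

16.33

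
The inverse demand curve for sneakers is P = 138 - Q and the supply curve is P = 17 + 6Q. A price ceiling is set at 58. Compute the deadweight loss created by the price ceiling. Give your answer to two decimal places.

Free-market equilibrium: 138 - Q = 17 + 6Q gives Q* = 17.2857, P* = 120.7143.
At P = 58, sellers supply (58 - 17)/6 = 6.8333 while buyers want more, so the quantity traded is 6.8333 at price 58.
At Q = 6.8333 the demand price is 131.1667 and the supply price is 58. Deadweight loss is the triangle between the curves from 6.8333 to 17.2857: (1/2)(131.1667 - 58)(17.2857 - 6.8333) = 382.3829.

382.38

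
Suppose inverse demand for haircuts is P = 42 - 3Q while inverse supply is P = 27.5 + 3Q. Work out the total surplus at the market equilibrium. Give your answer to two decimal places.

Setting demand equal to supply, 14.5 = 6Q, so Q* = 2.4167 and P* = 34.75.
CS = (1/2)(2.4167)(7.25) = 8.7604 and PS = (1/2)(2.4167)(7.25) = 8.7604, so total surplus = 17.5208.

17.52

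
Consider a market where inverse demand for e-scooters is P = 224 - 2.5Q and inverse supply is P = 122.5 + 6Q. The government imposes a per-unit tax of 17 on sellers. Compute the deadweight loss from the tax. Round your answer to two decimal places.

17.00

Pre-tax equilibrium: 224 - 2.5Q = 122.5 + 6Q gives Q* = 11.9412, P* = 194.1471.
With the tax, sellers need 17 more per unit: 224 - 2.5Q = 122.5 + 6Q + 17, so Q_t = 9.9412. Buyers pay P_b = 199.1471; sellers receive P_s = P_b - 17 = 182.1471.
The welfare triangle lost has base Q* - Q_t = 2 and height t = 17, so DWL = (1/2)(2)(17) = 17.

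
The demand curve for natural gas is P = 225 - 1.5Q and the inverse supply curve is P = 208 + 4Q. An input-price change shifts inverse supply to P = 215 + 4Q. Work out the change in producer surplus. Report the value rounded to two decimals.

Initial equilibrium: Q_0 = 3.0909, P_0 = 220.3636; CS_0 = (1/2)(3.0909)(4.6364) = 7.1653, PS_0 = (1/2)(3.0909)(12.3636) = 19.1074.
New equilibrium: 225 - 1.5Q = 215 + 4Q gives Q_1 = 1.8182, P_1 = 222.2727; CS_1 = 2.4793, PS_1 = 6.6116.
Change in producer surplus = 6.6116 - 19.1074 = -12.4959.

-12.50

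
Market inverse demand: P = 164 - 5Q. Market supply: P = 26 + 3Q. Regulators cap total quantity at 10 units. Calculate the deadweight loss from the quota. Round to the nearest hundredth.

Without the quota, 164 - 5Q = 26 + 3Q gives Q* = 17.25.
At Q = 10 the demand price is 164 - 5(10) = 114 and the supply price is 26 + 3(10) = 56.
Deadweight loss is the triangle between the curves from 10 to 17.25: (1/2)(114 - 56)(17.25 - 10) = 210.25.

210.25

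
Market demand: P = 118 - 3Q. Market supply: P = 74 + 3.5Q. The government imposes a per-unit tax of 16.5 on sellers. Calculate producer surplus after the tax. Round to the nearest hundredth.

Without the tax, 118 - 3Q = 74 + 3.5Q so Q* = 6.7692 and P* = 97.6923.
With the tax, sellers need 16.5 more per unit: 118 - 3Q = 74 + 3.5Q + 16.5, so Q_t = 4.2308. Buyers pay P_b = 105.3077; sellers receive P_s = P_b - 16.5 = 88.8077.
Producer surplus is the triangle above supply below P_s: (1/2)(4.2308)(88.8077 - 74) = 31.324.

31.32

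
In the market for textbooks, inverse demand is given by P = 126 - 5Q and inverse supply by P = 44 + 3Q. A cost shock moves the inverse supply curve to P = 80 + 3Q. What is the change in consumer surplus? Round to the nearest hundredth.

Initial equilibrium: Q_0 = 10.25, P_0 = 74.75; CS_0 = (1/2)(10.25)(51.25) = 262.6562, PS_0 = (1/2)(10.25)(30.75) = 157.5938.
New equilibrium: 126 - 5Q = 80 + 3Q gives Q_1 = 5.75, P_1 = 97.25; CS_1 = 82.6562, PS_1 = 49.5938.
Change in consumer surplus = 82.6562 - 262.6562 = -180.

-180.00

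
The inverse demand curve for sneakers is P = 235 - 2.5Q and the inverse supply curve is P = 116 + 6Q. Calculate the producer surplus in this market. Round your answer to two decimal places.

588.00

Setting demand equal to supply, 119 = 8.5Q, so Q* = 14 and P* = 200.
Producer surplus is the triangle above supply below P*: (1/2)(14)(200 - 116) = (1/2)(14)(84) = 588.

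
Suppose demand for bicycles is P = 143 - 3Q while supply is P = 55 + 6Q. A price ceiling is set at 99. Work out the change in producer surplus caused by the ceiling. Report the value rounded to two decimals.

-125.48

Free-market equilibrium: 143 - 3Q = 55 + 6Q gives Q* = 9.7778, P* = 113.6667.
At the ceiling price 99, quantity supplied is (99 - 55)/6 = 7.3333; supply is the short side, so Q = 7.3333 trades at P = 99.
PS goes from (1/2)(9.7778)(58.6667) = 286.8148 to 161.3333 (computed as (99 - 55)(7.3333) - (1/2)(6)(7.3333)^2), a change of -125.4815.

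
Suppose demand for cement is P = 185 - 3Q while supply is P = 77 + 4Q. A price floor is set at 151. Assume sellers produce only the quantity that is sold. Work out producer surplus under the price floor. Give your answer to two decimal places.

Without the control, 185 - 3Q = 77 + 4Q so Q* = 15.4286 and P* = 138.7143.
At the floor price 151, quantity demanded is (185 - 151)/3 = 11.3333; demand is the short side, so Q = 11.3333 trades at P = 151.
The supply price at Q = 11.3333 is 122.3333. PS is the trapezoid between 151 and supply over [0, 11.3333]: (1/2)[(151 - 77) + (151 - 122.3333)](11.3333) = 581.7778.

581.78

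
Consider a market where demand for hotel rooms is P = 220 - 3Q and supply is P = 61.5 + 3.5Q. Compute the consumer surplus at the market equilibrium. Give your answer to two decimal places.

891.91

Equilibrium: 220 - 3Q = 61.5 + 3.5Q, so Q* = 24.3846 and P* = 146.8462.
CS is the area between the demand curve and P* from 0 to Q*: (1/2)(24.3846)(73.1538) = 891.9142.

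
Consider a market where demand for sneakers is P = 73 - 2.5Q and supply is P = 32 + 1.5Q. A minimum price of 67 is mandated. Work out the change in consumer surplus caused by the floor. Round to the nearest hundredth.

-124.13

Without the control, 73 - 2.5Q = 32 + 1.5Q so Q* = 10.25 and P* = 47.375.
At P = 67, buyers demand (73 - 67)/2.5 = 2.4 while sellers would supply more, so the quantity traded is 2.4 at price 67.
CS goes from (1/2)(10.25)(25.625) = 131.3281 to 7.2 (computed as (73 - 67)(2.4) - (1/2)(2.5)(2.4)^2), a change of -124.1281.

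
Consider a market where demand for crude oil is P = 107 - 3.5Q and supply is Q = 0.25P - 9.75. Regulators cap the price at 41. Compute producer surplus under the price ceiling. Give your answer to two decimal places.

0.50

Rewriting supply in inverse form: P = 39 + 4Q.
Free-market equilibrium: 107 - 3.5Q = 39 + 4Q gives Q* = 9.0667, P* = 75.2667.
At P = 41, sellers supply (41 - 39)/4 = 0.5 while buyers want more, so the quantity traded is 0.5 at price 41.
PS is the triangle above supply below 41: (1/2)(0.5)(41 - 39) = 0.5.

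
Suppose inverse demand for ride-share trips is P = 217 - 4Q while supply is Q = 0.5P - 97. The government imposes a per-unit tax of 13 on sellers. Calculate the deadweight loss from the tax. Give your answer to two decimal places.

14.08

Rewriting supply in inverse form: P = 194 + 2Q.
Pre-tax equilibrium: 217 - 4Q = 194 + 2Q gives Q* = 3.8333, P* = 201.6667.
With the tax, sellers need 13 more per unit: 217 - 4Q = 194 + 2Q + 13, so Q_t = 1.6667. Buyers pay P_b = 210.3333; sellers receive P_s = P_b - 13 = 197.3333.
The welfare triangle lost has base Q* - Q_t = 2.1667 and height t = 13, so DWL = (1/2)(2.1667)(13) = 14.0833.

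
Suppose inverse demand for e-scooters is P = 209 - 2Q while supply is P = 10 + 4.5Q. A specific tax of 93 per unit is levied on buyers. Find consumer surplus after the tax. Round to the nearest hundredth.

265.94

Pre-tax equilibrium: 209 - 2Q = 10 + 4.5Q gives Q* = 30.6154, P* = 147.7692.
A tax on buyers shifts demand down by 93: (209 - 93) - 2Q = 10 + 4.5Q, so Q_t = 16.3077. Buyers pay P_b = 176.3846; sellers receive P_s = P_b - 93 = 83.3846.
Consumer surplus is the triangle under demand above P_b: (1/2)(16.3077)(209 - 176.3846) = 265.9408.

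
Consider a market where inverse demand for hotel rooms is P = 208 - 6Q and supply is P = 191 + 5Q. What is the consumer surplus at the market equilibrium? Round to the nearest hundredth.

Equilibrium: 208 - 6Q = 191 + 5Q, so Q* = 1.5455 and P* = 198.7273.
Consumer surplus is the triangle under demand above P*: (1/2)(1.5455)(208 - 198.7273) = (1/2)(1.5455)(9.2727) = 7.1653.

7.17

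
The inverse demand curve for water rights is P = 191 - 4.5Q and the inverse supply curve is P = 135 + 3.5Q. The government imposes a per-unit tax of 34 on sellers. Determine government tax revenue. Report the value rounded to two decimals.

Pre-tax equilibrium: 191 - 4.5Q = 135 + 3.5Q gives Q* = 7, P* = 159.5.
With the tax, sellers need 34 more per unit: 191 - 4.5Q = 135 + 3.5Q + 34, so Q_t = 2.75. Buyers pay P_b = 178.625; sellers receive P_s = P_b - 34 = 144.625.
Revenue is the tax times quantity traded: 34 x 2.75 = 93.5.

93.50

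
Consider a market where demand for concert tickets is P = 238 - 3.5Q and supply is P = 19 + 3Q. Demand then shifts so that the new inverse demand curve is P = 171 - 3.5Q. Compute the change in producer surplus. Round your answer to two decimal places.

Initial equilibrium: Q_0 = 33.6923, P_0 = 120.0769; CS_0 = (1/2)(33.6923)(117.9231) = 1986.5503, PS_0 = (1/2)(33.6923)(101.0769) = 1702.7574.
New equilibrium: 171 - 3.5Q = 19 + 3Q gives Q_1 = 23.3846, P_1 = 89.1538; CS_1 = 956.9704, PS_1 = 820.2604.
Change in producer surplus = 820.2604 - 1702.7574 = -882.497.

-882.50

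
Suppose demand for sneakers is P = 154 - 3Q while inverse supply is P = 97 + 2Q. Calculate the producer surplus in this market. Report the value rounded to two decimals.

Set 154 - 3Q = 97 + 2Q, which gives 57 = 5Q, so Q* = 11.4 and P* = 154 - 3(11.4) = 119.8.
The supply curve's price intercept is 97, so PS = (1/2)(Q*)(P* - 97) = (1/2)(11.4)(22.8) = 129.96.

129.96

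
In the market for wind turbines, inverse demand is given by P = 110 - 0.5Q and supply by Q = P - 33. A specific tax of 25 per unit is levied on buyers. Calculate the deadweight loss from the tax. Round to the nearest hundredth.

Rewriting supply in inverse form: P = 33 + Q.
Pre-tax equilibrium: 110 - 0.5Q = 33 + Q gives Q* = 51.3333, P* = 84.3333.
With the tax, buyers' net willingness to pay falls by 25: (110 - 25) - 0.5Q = 33 + Q, so Q_t = 34.6667. Buyers pay P_b = 92.6667; sellers receive P_s = P_b - 25 = 67.6667.
Deadweight loss is the triangle between the curves from Q_t to Q*: (1/2)(51.3333 - 34.6667)(25) = 208.3333.

208.33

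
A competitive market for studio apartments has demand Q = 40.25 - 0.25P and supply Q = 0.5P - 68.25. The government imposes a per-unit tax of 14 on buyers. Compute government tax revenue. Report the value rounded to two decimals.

Rewriting demand in inverse form: P = 161 - 4Q.
Rewriting supply in inverse form: P = 136.5 + 2Q.
Without the tax, 161 - 4Q = 136.5 + 2Q so Q* = 4.0833 and P* = 144.6667.
With the tax, buyers' net willingness to pay falls by 14: (161 - 14) - 4Q = 136.5 + 2Q, so Q_t = 1.75. Buyers pay P_b = 154; sellers receive P_s = P_b - 14 = 140.
Revenue is the tax times quantity traded: 14 x 1.75 = 24.5.

24.50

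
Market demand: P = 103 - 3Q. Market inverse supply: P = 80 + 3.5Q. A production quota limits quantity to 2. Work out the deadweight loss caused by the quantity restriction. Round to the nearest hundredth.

7.69

Without the quota, 103 - 3Q = 80 + 3.5Q gives Q* = 3.5385.
At Q = 2 the demand price is 103 - 3(2) = 97 and the supply price is 80 + 3.5(2) = 87.
DWL = (1/2)(gap between curves at 2) x (Q* - 2) = (1/2)(10)(1.5385) = 7.6923.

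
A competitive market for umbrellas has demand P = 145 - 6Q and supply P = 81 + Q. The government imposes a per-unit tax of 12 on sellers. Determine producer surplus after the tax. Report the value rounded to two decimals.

Pre-tax equilibrium: 145 - 6Q = 81 + Q gives Q* = 9.1429, P* = 90.1429.
A tax on sellers shifts supply up by 12: 145 - 6Q = 81 + Q + 12, so Q_t = 7.4286. Buyers pay P_b = 100.4286; sellers receive P_s = P_b - 12 = 88.4286.
PS = (1/2)(Q_t)(P_s - 81) = (1/2)(7.4286)(7.4286) = 27.5918.

27.59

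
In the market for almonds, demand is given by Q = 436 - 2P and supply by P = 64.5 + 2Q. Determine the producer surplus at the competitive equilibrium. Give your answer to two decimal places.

Rewriting demand in inverse form: P = 218 - 0.5Q.
Setting demand equal to supply, 153.5 = 2.5Q, so Q* = 61.4 and P* = 187.3.
The supply curve's price intercept is 64.5, so PS = (1/2)(Q*)(P* - 64.5) = (1/2)(61.4)(122.8) = 3769.96.

3769.96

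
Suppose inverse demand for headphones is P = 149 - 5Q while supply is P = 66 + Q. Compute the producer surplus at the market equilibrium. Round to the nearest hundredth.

Setting demand equal to supply, 83 = 6Q, so Q* = 13.8333 and P* = 79.8333.
Producer surplus is the triangle above supply below P*: (1/2)(13.8333)(79.8333 - 66) = (1/2)(13.8333)(13.8333) = 95.6806.

95.68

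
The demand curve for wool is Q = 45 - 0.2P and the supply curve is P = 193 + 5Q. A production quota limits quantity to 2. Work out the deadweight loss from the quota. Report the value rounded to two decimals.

Rewriting demand in inverse form: P = 225 - 5Q.
Without the quota, 225 - 5Q = 193 + 5Q gives Q* = 3.2.
At Q = 2 the demand price is 225 - 5(2) = 215 and the supply price is 193 + 5(2) = 203.
DWL = (1/2)(gap between curves at 2) x (Q* - 2) = (1/2)(12)(1.2) = 7.2.

7.20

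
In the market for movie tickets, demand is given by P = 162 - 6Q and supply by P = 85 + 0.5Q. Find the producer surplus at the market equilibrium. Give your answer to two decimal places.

35.08

Set 162 - 6Q = 85 + 0.5Q, which gives 77 = 6.5Q, so Q* = 11.8462 and P* = 162 - 6(11.8462) = 90.9231.
The supply curve's price intercept is 85, so PS = (1/2)(Q*)(P* - 85) = (1/2)(11.8462)(5.9231) = 35.0828.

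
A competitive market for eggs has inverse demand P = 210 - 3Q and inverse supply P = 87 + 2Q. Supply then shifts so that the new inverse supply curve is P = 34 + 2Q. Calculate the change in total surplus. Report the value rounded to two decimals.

Initial equilibrium: Q_0 = 24.6, P_0 = 136.2; CS_0 = (1/2)(24.6)(73.8) = 907.74, PS_0 = (1/2)(24.6)(49.2) = 605.16.
New equilibrium: 210 - 3Q = 34 + 2Q gives Q_1 = 35.2, P_1 = 104.4; CS_1 = 1858.56, PS_1 = 1239.04.
Change in total surplus = (1858.56 + 1239.04) - (907.74 + 605.16) = 1584.7.

1584.70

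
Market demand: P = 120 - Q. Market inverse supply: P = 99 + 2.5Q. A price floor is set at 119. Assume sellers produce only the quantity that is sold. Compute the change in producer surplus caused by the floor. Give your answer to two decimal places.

-26.25

Without the control, 120 - Q = 99 + 2.5Q so Q* = 6 and P* = 114.
At P = 119, buyers demand (120 - 119)/1 = 1 while sellers would supply more, so the quantity traded is 1 at price 119.
PS goes from (1/2)(6)(15) = 45 to 18.75 (computed as (119 - 99)(1) - (1/2)(2.5)(1)^2), a change of -26.25.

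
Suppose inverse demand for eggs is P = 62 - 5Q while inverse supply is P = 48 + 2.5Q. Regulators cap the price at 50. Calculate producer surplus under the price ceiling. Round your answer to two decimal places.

Free-market equilibrium: 62 - 5Q = 48 + 2.5Q gives Q* = 1.8667, P* = 52.6667.
At P = 50, sellers supply (50 - 48)/2.5 = 0.8 while buyers want more, so the quantity traded is 0.8 at price 50.
PS is the triangle above supply below 50: (1/2)(0.8)(50 - 48) = 0.8.

0.80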